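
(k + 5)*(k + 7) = k^2 + 12*k + 35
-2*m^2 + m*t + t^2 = (-m + t)*(2*m + t)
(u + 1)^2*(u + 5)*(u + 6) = u^4 + 13*u^3 + 53*u^2 + 71*u + 30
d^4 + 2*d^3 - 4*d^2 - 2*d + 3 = (d - 1)^2*(d + 1)*(d + 3)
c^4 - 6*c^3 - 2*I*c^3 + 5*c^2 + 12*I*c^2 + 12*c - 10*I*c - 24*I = (c - 4)*(c - 3)*(c + 1)*(c - 2*I)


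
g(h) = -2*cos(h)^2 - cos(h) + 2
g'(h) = 4*sin(h)*cos(h) + sin(h)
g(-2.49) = 1.53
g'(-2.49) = 1.32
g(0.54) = -0.33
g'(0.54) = 2.28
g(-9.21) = 1.07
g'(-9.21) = 0.62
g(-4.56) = 2.11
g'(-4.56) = 0.39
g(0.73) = 0.14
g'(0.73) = 2.65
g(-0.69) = 0.04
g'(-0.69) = -2.60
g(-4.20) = 2.01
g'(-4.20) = -0.84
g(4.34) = 2.10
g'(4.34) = 0.42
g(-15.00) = 1.61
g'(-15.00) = 1.33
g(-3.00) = 1.03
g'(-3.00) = 0.42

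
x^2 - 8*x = x*(x - 8)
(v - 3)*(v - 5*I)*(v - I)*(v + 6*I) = v^4 - 3*v^3 + 31*v^2 - 93*v - 30*I*v + 90*I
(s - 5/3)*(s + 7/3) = s^2 + 2*s/3 - 35/9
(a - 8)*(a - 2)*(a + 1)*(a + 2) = a^4 - 7*a^3 - 12*a^2 + 28*a + 32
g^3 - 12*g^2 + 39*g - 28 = (g - 7)*(g - 4)*(g - 1)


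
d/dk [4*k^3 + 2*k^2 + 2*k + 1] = 12*k^2 + 4*k + 2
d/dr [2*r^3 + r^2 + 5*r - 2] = 6*r^2 + 2*r + 5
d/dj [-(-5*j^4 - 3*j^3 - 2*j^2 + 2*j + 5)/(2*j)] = 15*j^2/2 + 3*j + 1 + 5/(2*j^2)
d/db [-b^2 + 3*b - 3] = 3 - 2*b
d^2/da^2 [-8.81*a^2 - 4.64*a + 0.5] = -17.6200000000000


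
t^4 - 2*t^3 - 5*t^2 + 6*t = t*(t - 3)*(t - 1)*(t + 2)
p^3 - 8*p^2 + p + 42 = (p - 7)*(p - 3)*(p + 2)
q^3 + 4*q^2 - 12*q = q*(q - 2)*(q + 6)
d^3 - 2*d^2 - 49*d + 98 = (d - 7)*(d - 2)*(d + 7)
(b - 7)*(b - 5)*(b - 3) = b^3 - 15*b^2 + 71*b - 105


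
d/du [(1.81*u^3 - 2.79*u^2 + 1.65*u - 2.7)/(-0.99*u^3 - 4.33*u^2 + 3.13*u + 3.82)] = (8.88178419700125e-16*u^5 - 10.5994*u^4 + 14.5976*u^3 + 11.1354*u^2 - 44.6976*u + 14.754)/(0.9801*u^6 + 8.5734*u^5 + 12.5515*u^4 - 34.6694*u^3 - 23.2843*u^2 + 23.9132*u + 14.5924)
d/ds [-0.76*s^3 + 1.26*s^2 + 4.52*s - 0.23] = -2.28*s^2 + 2.52*s + 4.52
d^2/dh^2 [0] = 0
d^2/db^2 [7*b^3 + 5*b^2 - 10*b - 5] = 42*b + 10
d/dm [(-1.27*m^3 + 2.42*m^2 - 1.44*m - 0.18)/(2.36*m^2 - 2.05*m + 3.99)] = (-2.9972*m^4 + 5.207*m^3 - 16.7645*m^2 + 20.1612*m - 6.1146)/(5.5696*m^4 - 9.676*m^3 + 23.0353*m^2 - 16.359*m + 15.9201)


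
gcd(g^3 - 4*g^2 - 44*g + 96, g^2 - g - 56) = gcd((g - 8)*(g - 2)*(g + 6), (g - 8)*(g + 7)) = g - 8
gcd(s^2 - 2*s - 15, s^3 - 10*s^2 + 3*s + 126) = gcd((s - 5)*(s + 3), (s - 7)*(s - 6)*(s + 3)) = s + 3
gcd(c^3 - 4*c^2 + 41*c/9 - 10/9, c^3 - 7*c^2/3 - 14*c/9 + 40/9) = c^2 - 11*c/3 + 10/3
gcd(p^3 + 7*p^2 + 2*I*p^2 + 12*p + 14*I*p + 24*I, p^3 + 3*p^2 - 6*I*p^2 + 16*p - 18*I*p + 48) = p^2 + p*(3 + 2*I) + 6*I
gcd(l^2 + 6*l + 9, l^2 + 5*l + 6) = l + 3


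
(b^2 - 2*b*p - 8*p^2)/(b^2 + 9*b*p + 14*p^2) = (b - 4*p)/(b + 7*p)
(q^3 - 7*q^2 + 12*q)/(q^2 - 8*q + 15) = q*(q - 4)/(q - 5)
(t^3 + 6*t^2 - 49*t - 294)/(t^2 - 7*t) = t + 13 + 42/t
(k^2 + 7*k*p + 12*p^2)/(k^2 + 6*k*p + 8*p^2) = (k + 3*p)/(k + 2*p)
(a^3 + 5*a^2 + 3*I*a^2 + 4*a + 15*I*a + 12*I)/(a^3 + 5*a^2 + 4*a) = (a + 3*I)/a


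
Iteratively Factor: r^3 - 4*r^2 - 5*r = (r + 1)*(r^2 - 5*r) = r*(r + 1)*(r - 5)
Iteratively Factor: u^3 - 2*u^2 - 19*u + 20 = (u + 4)*(u^2 - 6*u + 5) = (u - 5)*(u + 4)*(u - 1)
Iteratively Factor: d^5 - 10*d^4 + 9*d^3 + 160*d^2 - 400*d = (d - 5)*(d^4 - 5*d^3 - 16*d^2 + 80*d) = d*(d - 5)*(d^3 - 5*d^2 - 16*d + 80) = d*(d - 5)^2*(d^2 - 16) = d*(d - 5)^2*(d + 4)*(d - 4)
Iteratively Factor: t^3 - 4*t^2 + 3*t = (t - 3)*(t^2 - t) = (t - 3)*(t - 1)*(t)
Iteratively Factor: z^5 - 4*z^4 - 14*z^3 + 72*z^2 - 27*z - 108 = (z - 3)*(z^4 - z^3 - 17*z^2 + 21*z + 36) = (z - 3)^2*(z^3 + 2*z^2 - 11*z - 12) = (z - 3)^2*(z + 1)*(z^2 + z - 12) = (z - 3)^2*(z + 1)*(z + 4)*(z - 3)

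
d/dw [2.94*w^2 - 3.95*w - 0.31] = 5.88*w - 3.95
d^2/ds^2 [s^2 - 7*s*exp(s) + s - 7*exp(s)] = -7*s*exp(s) - 21*exp(s) + 2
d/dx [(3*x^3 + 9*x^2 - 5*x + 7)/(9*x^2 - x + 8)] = 3*(9*x^4 - 2*x^3 + 36*x^2 + 6*x - 11)/(81*x^4 - 18*x^3 + 145*x^2 - 16*x + 64)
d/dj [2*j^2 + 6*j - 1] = 4*j + 6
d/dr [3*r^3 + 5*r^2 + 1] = r*(9*r + 10)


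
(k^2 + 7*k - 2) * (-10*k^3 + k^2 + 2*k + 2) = -10*k^5 - 69*k^4 + 29*k^3 + 14*k^2 + 10*k - 4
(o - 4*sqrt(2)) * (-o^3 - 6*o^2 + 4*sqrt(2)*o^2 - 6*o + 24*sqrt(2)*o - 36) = -o^4 - 6*o^3 + 8*sqrt(2)*o^3 - 38*o^2 + 48*sqrt(2)*o^2 - 228*o + 24*sqrt(2)*o + 144*sqrt(2)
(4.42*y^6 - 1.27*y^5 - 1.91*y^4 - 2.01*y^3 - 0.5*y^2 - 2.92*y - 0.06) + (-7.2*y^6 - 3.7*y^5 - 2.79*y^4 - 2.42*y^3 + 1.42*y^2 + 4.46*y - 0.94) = -2.78*y^6 - 4.97*y^5 - 4.7*y^4 - 4.43*y^3 + 0.92*y^2 + 1.54*y - 1.0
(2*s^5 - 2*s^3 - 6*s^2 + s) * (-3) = -6*s^5 + 6*s^3 + 18*s^2 - 3*s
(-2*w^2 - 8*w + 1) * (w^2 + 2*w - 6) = -2*w^4 - 12*w^3 - 3*w^2 + 50*w - 6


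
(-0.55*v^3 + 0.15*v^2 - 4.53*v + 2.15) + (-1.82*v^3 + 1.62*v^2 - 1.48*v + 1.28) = -2.37*v^3 + 1.77*v^2 - 6.01*v + 3.43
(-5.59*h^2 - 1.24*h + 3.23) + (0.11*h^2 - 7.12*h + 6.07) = -5.48*h^2 - 8.36*h + 9.3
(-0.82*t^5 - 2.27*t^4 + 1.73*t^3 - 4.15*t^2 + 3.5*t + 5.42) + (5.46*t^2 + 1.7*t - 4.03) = -0.82*t^5 - 2.27*t^4 + 1.73*t^3 + 1.31*t^2 + 5.2*t + 1.39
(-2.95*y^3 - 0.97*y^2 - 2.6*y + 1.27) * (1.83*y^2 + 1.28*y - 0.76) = -5.3985*y^5 - 5.5511*y^4 - 3.7576*y^3 - 0.2667*y^2 + 3.6016*y - 0.9652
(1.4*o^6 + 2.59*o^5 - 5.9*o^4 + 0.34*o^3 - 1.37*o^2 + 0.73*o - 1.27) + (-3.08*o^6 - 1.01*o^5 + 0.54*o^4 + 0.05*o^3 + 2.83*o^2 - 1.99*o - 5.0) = -1.68*o^6 + 1.58*o^5 - 5.36*o^4 + 0.39*o^3 + 1.46*o^2 - 1.26*o - 6.27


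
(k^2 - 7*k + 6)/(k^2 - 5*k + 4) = (k - 6)/(k - 4)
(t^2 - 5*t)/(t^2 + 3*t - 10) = t*(t - 5)/(t^2 + 3*t - 10)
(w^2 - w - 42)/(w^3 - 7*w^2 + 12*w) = (w^2 - w - 42)/(w*(w^2 - 7*w + 12))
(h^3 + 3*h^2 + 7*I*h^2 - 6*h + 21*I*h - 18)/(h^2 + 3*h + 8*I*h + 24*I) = (h^2 + 7*I*h - 6)/(h + 8*I)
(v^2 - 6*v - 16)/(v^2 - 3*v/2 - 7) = 2*(v - 8)/(2*v - 7)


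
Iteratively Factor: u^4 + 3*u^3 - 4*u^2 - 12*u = (u + 2)*(u^3 + u^2 - 6*u) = (u + 2)*(u + 3)*(u^2 - 2*u) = u*(u + 2)*(u + 3)*(u - 2)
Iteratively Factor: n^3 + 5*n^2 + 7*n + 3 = (n + 1)*(n^2 + 4*n + 3) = (n + 1)*(n + 3)*(n + 1)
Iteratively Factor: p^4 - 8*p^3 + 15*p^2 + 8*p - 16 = (p - 4)*(p^3 - 4*p^2 - p + 4) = (p - 4)*(p + 1)*(p^2 - 5*p + 4) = (p - 4)*(p - 1)*(p + 1)*(p - 4)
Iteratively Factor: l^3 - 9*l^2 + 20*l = (l)*(l^2 - 9*l + 20) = l*(l - 5)*(l - 4)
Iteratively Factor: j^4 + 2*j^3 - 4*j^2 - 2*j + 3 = (j + 3)*(j^3 - j^2 - j + 1) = (j + 1)*(j + 3)*(j^2 - 2*j + 1) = (j - 1)*(j + 1)*(j + 3)*(j - 1)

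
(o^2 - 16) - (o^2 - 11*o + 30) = 11*o - 46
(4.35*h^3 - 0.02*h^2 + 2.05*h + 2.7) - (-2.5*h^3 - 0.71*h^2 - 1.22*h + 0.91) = 6.85*h^3 + 0.69*h^2 + 3.27*h + 1.79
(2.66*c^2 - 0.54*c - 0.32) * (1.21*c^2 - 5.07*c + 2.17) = 3.2186*c^4 - 14.1396*c^3 + 8.1228*c^2 + 0.4506*c - 0.6944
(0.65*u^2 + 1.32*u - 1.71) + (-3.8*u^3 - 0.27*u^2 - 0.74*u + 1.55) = -3.8*u^3 + 0.38*u^2 + 0.58*u - 0.16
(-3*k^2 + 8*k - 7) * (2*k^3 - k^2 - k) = -6*k^5 + 19*k^4 - 19*k^3 - k^2 + 7*k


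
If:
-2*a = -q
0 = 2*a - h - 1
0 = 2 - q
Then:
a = 1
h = 1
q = 2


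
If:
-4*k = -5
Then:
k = 5/4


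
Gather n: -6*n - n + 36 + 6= 42 - 7*n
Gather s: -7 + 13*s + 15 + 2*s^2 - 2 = 2*s^2 + 13*s + 6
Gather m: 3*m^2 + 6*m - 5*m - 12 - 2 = 3*m^2 + m - 14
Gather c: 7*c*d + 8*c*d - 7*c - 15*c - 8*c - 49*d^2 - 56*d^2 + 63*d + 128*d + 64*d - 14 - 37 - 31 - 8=c*(15*d - 30) - 105*d^2 + 255*d - 90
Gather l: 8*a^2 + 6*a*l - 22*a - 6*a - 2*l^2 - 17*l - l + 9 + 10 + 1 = 8*a^2 - 28*a - 2*l^2 + l*(6*a - 18) + 20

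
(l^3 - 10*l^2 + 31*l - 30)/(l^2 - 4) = (l^2 - 8*l + 15)/(l + 2)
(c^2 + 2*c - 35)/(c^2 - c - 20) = (c + 7)/(c + 4)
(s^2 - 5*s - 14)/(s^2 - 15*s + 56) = (s + 2)/(s - 8)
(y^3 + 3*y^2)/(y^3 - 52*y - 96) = y^2*(y + 3)/(y^3 - 52*y - 96)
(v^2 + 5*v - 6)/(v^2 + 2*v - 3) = (v + 6)/(v + 3)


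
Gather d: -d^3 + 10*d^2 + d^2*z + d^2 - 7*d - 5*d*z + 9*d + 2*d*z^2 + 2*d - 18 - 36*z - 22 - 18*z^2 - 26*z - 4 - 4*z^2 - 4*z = -d^3 + d^2*(z + 11) + d*(2*z^2 - 5*z + 4) - 22*z^2 - 66*z - 44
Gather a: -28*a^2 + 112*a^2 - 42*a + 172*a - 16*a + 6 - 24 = 84*a^2 + 114*a - 18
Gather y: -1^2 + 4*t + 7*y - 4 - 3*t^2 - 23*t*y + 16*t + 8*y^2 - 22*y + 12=-3*t^2 + 20*t + 8*y^2 + y*(-23*t - 15) + 7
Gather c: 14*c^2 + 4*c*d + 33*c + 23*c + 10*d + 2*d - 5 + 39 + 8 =14*c^2 + c*(4*d + 56) + 12*d + 42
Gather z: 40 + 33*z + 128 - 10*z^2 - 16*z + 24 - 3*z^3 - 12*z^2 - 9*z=-3*z^3 - 22*z^2 + 8*z + 192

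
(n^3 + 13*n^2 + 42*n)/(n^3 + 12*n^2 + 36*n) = (n + 7)/(n + 6)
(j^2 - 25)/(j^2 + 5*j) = (j - 5)/j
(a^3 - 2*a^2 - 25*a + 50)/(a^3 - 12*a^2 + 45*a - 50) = (a + 5)/(a - 5)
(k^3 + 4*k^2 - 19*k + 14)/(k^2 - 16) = (k^3 + 4*k^2 - 19*k + 14)/(k^2 - 16)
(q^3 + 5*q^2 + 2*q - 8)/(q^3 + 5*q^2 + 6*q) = (q^2 + 3*q - 4)/(q*(q + 3))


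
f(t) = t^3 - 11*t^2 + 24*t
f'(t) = 3*t^2 - 22*t + 24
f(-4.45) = -412.75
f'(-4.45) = 181.31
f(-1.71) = -78.21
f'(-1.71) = 70.39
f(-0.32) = -8.84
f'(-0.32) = 31.35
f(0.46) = 8.81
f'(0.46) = 14.51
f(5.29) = -32.83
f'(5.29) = -8.43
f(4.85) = -28.26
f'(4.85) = -12.13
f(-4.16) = -362.19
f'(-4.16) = 167.44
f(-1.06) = -38.99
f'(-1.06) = 50.69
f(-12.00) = -3600.00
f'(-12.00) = 720.00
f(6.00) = -36.00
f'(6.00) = 0.00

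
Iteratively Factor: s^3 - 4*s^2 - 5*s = (s + 1)*(s^2 - 5*s) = (s - 5)*(s + 1)*(s)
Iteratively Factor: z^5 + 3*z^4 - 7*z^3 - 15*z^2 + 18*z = (z)*(z^4 + 3*z^3 - 7*z^2 - 15*z + 18) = z*(z + 3)*(z^3 - 7*z + 6) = z*(z - 1)*(z + 3)*(z^2 + z - 6) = z*(z - 2)*(z - 1)*(z + 3)*(z + 3)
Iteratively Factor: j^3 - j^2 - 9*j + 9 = (j - 1)*(j^2 - 9) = (j - 3)*(j - 1)*(j + 3)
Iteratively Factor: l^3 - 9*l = (l)*(l^2 - 9) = l*(l + 3)*(l - 3)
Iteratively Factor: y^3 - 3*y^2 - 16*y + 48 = (y + 4)*(y^2 - 7*y + 12) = (y - 3)*(y + 4)*(y - 4)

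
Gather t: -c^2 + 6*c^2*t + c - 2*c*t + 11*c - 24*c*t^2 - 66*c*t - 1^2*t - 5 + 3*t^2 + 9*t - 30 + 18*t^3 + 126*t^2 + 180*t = -c^2 + 12*c + 18*t^3 + t^2*(129 - 24*c) + t*(6*c^2 - 68*c + 188) - 35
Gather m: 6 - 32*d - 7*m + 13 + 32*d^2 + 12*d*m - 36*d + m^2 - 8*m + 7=32*d^2 - 68*d + m^2 + m*(12*d - 15) + 26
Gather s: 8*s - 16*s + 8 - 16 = -8*s - 8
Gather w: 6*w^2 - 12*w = 6*w^2 - 12*w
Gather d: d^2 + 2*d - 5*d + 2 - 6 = d^2 - 3*d - 4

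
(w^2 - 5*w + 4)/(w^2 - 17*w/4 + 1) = 4*(w - 1)/(4*w - 1)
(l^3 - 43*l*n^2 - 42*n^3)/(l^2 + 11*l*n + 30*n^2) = (l^2 - 6*l*n - 7*n^2)/(l + 5*n)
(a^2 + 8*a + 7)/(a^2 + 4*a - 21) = (a + 1)/(a - 3)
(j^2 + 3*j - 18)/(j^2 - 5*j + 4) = (j^2 + 3*j - 18)/(j^2 - 5*j + 4)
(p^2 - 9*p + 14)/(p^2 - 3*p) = (p^2 - 9*p + 14)/(p*(p - 3))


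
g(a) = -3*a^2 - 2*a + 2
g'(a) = -6*a - 2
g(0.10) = 1.77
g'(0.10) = -2.60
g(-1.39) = -1.02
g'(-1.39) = 6.34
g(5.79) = -110.15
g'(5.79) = -36.74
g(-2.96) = -18.36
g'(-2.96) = 15.76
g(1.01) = -3.08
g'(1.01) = -8.06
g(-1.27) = -0.30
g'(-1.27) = 5.62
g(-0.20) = 2.28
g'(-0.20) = -0.80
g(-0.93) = 1.27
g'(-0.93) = 3.58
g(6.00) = -118.00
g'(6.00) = -38.00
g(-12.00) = -406.00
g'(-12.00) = 70.00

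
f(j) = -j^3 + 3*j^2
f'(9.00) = -189.00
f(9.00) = -486.00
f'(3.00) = -9.00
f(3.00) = 0.00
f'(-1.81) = -20.69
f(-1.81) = 15.76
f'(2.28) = -1.92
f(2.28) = 3.74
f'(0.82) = 2.90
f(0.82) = 1.47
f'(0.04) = 0.24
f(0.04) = 0.00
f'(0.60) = 2.52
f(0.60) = 0.86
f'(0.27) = 1.40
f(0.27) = 0.20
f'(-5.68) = -130.87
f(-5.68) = 280.04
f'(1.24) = 2.83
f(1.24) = 2.71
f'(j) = -3*j^2 + 6*j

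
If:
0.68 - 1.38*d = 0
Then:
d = 0.49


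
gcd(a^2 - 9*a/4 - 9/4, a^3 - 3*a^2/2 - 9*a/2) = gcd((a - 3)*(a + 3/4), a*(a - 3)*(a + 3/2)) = a - 3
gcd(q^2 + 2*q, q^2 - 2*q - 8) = q + 2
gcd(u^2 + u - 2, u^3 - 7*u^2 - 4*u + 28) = u + 2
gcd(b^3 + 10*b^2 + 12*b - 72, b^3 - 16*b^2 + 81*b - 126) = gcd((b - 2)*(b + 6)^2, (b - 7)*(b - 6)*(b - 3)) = 1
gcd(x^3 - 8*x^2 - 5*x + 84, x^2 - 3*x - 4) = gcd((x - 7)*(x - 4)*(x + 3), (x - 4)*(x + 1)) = x - 4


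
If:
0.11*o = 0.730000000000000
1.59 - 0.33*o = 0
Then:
No Solution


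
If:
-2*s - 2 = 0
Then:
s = -1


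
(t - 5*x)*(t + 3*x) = t^2 - 2*t*x - 15*x^2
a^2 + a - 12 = (a - 3)*(a + 4)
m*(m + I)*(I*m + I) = I*m^3 - m^2 + I*m^2 - m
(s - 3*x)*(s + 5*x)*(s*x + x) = s^3*x + 2*s^2*x^2 + s^2*x - 15*s*x^3 + 2*s*x^2 - 15*x^3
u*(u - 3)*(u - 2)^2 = u^4 - 7*u^3 + 16*u^2 - 12*u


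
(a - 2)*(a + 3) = a^2 + a - 6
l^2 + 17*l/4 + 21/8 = (l + 3/4)*(l + 7/2)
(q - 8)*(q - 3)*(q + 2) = q^3 - 9*q^2 + 2*q + 48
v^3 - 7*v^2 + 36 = (v - 6)*(v - 3)*(v + 2)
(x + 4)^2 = x^2 + 8*x + 16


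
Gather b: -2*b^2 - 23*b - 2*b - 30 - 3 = -2*b^2 - 25*b - 33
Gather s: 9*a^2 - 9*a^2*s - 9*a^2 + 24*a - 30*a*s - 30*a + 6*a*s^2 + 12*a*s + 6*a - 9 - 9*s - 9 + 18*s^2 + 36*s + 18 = s^2*(6*a + 18) + s*(-9*a^2 - 18*a + 27)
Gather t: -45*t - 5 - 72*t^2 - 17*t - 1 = -72*t^2 - 62*t - 6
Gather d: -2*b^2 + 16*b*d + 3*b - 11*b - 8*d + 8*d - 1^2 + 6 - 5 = -2*b^2 + 16*b*d - 8*b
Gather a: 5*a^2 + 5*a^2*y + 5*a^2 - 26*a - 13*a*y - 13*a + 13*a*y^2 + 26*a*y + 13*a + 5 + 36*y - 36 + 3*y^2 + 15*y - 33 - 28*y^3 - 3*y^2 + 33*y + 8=a^2*(5*y + 10) + a*(13*y^2 + 13*y - 26) - 28*y^3 + 84*y - 56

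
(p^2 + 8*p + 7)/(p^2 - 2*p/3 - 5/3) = 3*(p + 7)/(3*p - 5)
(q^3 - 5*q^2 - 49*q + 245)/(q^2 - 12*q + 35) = q + 7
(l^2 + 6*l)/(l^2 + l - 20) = l*(l + 6)/(l^2 + l - 20)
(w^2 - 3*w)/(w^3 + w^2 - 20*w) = (w - 3)/(w^2 + w - 20)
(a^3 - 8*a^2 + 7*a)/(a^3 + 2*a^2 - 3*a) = (a - 7)/(a + 3)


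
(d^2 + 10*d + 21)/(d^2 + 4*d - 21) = (d + 3)/(d - 3)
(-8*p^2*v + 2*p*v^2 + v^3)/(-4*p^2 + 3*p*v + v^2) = v*(2*p - v)/(p - v)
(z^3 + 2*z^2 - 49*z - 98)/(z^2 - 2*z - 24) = (-z^3 - 2*z^2 + 49*z + 98)/(-z^2 + 2*z + 24)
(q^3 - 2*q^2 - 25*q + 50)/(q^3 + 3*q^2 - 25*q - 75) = (q - 2)/(q + 3)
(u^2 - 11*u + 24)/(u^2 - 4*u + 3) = (u - 8)/(u - 1)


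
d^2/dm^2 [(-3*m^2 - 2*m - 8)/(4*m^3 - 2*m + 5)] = 2*(-48*m^6 - 96*m^5 - 840*m^4 + 404*m^3 + 432*m^2 + 480*m - 127)/(64*m^9 - 96*m^7 + 240*m^6 + 48*m^5 - 240*m^4 + 292*m^3 + 60*m^2 - 150*m + 125)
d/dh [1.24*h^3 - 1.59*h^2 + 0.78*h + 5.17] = 3.72*h^2 - 3.18*h + 0.78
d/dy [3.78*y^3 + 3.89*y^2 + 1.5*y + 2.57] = 11.34*y^2 + 7.78*y + 1.5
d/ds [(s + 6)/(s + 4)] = -2/(s + 4)^2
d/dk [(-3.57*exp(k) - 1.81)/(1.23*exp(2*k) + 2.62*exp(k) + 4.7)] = (4.3911*exp(2*k) + 4.4526*exp(k) - 12.0368)*exp(k)/(1.5129*exp(4*k) + 6.4452*exp(3*k) + 18.4264*exp(2*k) + 24.628*exp(k) + 22.09)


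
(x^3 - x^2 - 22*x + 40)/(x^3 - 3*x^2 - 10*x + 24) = (x + 5)/(x + 3)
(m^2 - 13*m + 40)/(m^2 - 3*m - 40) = (m - 5)/(m + 5)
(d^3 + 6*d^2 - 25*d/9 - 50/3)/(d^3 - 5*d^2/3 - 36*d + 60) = (d + 5/3)/(d - 6)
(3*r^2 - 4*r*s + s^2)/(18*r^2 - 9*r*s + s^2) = (r - s)/(6*r - s)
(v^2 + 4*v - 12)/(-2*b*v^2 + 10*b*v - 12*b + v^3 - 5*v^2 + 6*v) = (v + 6)/(-2*b*v + 6*b + v^2 - 3*v)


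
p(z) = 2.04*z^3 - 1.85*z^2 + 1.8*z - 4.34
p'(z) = 6.12*z^2 - 3.7*z + 1.8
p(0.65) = -3.39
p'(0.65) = 1.98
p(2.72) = 27.92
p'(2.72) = 37.01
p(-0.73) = -7.43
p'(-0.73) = 7.76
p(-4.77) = -276.42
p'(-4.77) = 158.70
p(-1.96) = -30.34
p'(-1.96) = 32.56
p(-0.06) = -4.46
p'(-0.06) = 2.04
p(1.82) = 5.11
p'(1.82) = 15.34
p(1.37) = -0.10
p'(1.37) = 8.22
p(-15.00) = -7332.59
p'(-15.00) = 1434.30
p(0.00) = -4.34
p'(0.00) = 1.80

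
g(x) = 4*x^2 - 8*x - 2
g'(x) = 8*x - 8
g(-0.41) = 1.95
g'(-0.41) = -11.28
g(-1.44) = 17.81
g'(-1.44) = -19.52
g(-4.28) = 105.51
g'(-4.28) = -42.24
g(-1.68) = 22.73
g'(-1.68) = -21.44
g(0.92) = -5.97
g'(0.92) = -0.64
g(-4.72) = 124.87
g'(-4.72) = -45.76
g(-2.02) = 30.48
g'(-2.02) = -24.16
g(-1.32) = 15.53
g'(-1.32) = -18.56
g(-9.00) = 394.00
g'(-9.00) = -80.00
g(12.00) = 478.00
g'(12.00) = 88.00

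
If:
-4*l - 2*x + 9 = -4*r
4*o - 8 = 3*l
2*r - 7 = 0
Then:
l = 23/4 - x/2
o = 101/16 - 3*x/8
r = 7/2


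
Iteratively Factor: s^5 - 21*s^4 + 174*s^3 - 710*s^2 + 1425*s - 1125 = (s - 5)*(s^4 - 16*s^3 + 94*s^2 - 240*s + 225) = (s - 5)^2*(s^3 - 11*s^2 + 39*s - 45) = (s - 5)^2*(s - 3)*(s^2 - 8*s + 15) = (s - 5)^2*(s - 3)^2*(s - 5)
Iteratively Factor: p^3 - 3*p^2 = (p)*(p^2 - 3*p) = p*(p - 3)*(p)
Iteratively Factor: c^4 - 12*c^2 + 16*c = (c + 4)*(c^3 - 4*c^2 + 4*c) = c*(c + 4)*(c^2 - 4*c + 4) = c*(c - 2)*(c + 4)*(c - 2)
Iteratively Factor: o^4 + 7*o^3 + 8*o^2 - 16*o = (o - 1)*(o^3 + 8*o^2 + 16*o) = (o - 1)*(o + 4)*(o^2 + 4*o) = o*(o - 1)*(o + 4)*(o + 4)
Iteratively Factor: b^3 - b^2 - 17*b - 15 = (b + 1)*(b^2 - 2*b - 15) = (b + 1)*(b + 3)*(b - 5)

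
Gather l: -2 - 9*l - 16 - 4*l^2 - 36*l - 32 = -4*l^2 - 45*l - 50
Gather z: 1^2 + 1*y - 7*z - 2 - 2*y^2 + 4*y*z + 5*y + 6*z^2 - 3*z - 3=-2*y^2 + 6*y + 6*z^2 + z*(4*y - 10) - 4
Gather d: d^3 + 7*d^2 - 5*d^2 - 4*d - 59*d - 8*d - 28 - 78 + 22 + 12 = d^3 + 2*d^2 - 71*d - 72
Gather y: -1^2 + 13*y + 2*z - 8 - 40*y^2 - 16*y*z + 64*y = -40*y^2 + y*(77 - 16*z) + 2*z - 9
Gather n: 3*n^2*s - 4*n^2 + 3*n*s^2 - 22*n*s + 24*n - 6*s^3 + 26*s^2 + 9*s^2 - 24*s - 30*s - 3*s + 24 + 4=n^2*(3*s - 4) + n*(3*s^2 - 22*s + 24) - 6*s^3 + 35*s^2 - 57*s + 28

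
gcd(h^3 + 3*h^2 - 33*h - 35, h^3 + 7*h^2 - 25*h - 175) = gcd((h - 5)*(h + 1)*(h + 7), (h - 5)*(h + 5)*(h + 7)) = h^2 + 2*h - 35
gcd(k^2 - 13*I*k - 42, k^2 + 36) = k - 6*I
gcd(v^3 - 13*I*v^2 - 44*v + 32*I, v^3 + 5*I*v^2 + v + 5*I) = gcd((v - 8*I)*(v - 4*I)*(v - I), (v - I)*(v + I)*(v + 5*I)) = v - I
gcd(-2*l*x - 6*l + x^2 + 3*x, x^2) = 1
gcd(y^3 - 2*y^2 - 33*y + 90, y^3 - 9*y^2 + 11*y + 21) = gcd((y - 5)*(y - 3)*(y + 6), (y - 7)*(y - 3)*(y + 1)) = y - 3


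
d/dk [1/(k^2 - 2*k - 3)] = 2*(1 - k)/(-k^2 + 2*k + 3)^2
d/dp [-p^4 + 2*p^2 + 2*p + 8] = -4*p^3 + 4*p + 2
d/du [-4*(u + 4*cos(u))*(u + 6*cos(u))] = 40*u*sin(u) - 8*u + 96*sin(2*u) - 40*cos(u)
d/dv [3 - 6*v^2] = -12*v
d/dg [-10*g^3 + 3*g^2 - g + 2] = -30*g^2 + 6*g - 1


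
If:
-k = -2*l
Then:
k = 2*l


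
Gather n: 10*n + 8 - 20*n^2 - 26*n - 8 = -20*n^2 - 16*n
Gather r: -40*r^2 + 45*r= -40*r^2 + 45*r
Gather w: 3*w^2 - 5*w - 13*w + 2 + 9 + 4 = 3*w^2 - 18*w + 15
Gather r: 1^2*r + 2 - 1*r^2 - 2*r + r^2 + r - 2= 0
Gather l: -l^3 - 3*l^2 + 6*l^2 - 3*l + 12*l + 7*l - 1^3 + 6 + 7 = -l^3 + 3*l^2 + 16*l + 12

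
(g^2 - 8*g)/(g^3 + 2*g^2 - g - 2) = g*(g - 8)/(g^3 + 2*g^2 - g - 2)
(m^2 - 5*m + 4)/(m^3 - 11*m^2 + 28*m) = (m - 1)/(m*(m - 7))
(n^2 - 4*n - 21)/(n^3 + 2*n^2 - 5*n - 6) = (n - 7)/(n^2 - n - 2)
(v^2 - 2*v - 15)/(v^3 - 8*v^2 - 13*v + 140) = (v + 3)/(v^2 - 3*v - 28)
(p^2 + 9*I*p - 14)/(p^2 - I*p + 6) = (p + 7*I)/(p - 3*I)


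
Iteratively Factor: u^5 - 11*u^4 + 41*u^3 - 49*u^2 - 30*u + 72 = (u + 1)*(u^4 - 12*u^3 + 53*u^2 - 102*u + 72) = (u - 4)*(u + 1)*(u^3 - 8*u^2 + 21*u - 18) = (u - 4)*(u - 3)*(u + 1)*(u^2 - 5*u + 6) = (u - 4)*(u - 3)^2*(u + 1)*(u - 2)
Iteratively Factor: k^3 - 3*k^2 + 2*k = (k - 2)*(k^2 - k) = (k - 2)*(k - 1)*(k)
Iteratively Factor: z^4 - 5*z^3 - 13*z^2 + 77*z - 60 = (z - 5)*(z^3 - 13*z + 12) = (z - 5)*(z - 3)*(z^2 + 3*z - 4) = (z - 5)*(z - 3)*(z + 4)*(z - 1)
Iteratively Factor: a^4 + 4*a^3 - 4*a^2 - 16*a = (a + 2)*(a^3 + 2*a^2 - 8*a) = (a - 2)*(a + 2)*(a^2 + 4*a) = (a - 2)*(a + 2)*(a + 4)*(a)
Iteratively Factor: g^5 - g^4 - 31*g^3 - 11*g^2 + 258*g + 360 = (g - 4)*(g^4 + 3*g^3 - 19*g^2 - 87*g - 90) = (g - 5)*(g - 4)*(g^3 + 8*g^2 + 21*g + 18) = (g - 5)*(g - 4)*(g + 2)*(g^2 + 6*g + 9) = (g - 5)*(g - 4)*(g + 2)*(g + 3)*(g + 3)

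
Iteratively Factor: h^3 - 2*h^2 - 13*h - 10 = (h + 2)*(h^2 - 4*h - 5) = (h - 5)*(h + 2)*(h + 1)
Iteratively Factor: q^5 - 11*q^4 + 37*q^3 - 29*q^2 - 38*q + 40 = (q - 5)*(q^4 - 6*q^3 + 7*q^2 + 6*q - 8) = (q - 5)*(q - 1)*(q^3 - 5*q^2 + 2*q + 8) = (q - 5)*(q - 4)*(q - 1)*(q^2 - q - 2) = (q - 5)*(q - 4)*(q - 2)*(q - 1)*(q + 1)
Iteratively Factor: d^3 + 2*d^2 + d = (d + 1)*(d^2 + d) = d*(d + 1)*(d + 1)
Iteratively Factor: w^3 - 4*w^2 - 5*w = (w + 1)*(w^2 - 5*w) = (w - 5)*(w + 1)*(w)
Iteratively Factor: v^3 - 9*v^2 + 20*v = (v - 5)*(v^2 - 4*v) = v*(v - 5)*(v - 4)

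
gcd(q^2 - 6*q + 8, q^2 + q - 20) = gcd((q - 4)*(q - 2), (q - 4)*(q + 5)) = q - 4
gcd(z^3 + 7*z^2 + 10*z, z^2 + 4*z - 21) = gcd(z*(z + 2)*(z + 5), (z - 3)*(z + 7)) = 1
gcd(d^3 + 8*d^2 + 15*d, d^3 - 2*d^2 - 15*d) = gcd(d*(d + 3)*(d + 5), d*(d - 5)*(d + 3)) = d^2 + 3*d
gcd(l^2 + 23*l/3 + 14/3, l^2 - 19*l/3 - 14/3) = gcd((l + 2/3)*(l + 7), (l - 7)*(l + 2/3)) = l + 2/3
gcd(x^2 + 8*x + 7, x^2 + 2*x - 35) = x + 7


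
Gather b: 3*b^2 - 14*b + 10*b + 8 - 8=3*b^2 - 4*b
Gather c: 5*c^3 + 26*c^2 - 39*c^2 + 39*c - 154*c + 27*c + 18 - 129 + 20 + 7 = 5*c^3 - 13*c^2 - 88*c - 84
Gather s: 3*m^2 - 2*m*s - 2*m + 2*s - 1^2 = 3*m^2 - 2*m + s*(2 - 2*m) - 1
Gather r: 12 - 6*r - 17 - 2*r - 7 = -8*r - 12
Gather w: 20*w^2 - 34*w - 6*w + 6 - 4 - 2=20*w^2 - 40*w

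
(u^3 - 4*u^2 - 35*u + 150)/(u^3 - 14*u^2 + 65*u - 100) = (u + 6)/(u - 4)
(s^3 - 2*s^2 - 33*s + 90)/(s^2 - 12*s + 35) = (s^2 + 3*s - 18)/(s - 7)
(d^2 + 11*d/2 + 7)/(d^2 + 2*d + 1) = (d^2 + 11*d/2 + 7)/(d^2 + 2*d + 1)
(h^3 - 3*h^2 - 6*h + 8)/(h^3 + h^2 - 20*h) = (h^2 + h - 2)/(h*(h + 5))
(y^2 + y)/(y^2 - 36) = y*(y + 1)/(y^2 - 36)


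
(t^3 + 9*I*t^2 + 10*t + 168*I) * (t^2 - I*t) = t^5 + 8*I*t^4 + 19*t^3 + 158*I*t^2 + 168*t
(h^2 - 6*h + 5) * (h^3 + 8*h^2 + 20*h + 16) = h^5 + 2*h^4 - 23*h^3 - 64*h^2 + 4*h + 80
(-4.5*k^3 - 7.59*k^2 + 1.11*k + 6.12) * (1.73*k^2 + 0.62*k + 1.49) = -7.785*k^5 - 15.9207*k^4 - 9.4905*k^3 - 0.0332999999999989*k^2 + 5.4483*k + 9.1188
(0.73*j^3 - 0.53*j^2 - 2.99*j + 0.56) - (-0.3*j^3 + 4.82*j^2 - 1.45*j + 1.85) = 1.03*j^3 - 5.35*j^2 - 1.54*j - 1.29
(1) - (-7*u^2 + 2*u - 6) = 7*u^2 - 2*u + 7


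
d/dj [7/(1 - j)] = 7/(j - 1)^2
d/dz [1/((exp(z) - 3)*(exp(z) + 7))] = 2*(-exp(z) - 2)*exp(z)/(exp(4*z) + 8*exp(3*z) - 26*exp(2*z) - 168*exp(z) + 441)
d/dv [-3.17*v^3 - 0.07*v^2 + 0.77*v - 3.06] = -9.51*v^2 - 0.14*v + 0.77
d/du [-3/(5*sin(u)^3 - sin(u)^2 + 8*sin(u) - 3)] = 3*(15*sin(u)^2 - 2*sin(u) + 8)*cos(u)/(5*sin(u)^3 - sin(u)^2 + 8*sin(u) - 3)^2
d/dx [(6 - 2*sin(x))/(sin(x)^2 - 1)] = 2*(sin(x)^2 - 6*sin(x) + 1)/cos(x)^3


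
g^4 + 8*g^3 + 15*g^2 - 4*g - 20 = (g - 1)*(g + 2)^2*(g + 5)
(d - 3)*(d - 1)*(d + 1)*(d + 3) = d^4 - 10*d^2 + 9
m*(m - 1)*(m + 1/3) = m^3 - 2*m^2/3 - m/3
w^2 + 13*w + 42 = (w + 6)*(w + 7)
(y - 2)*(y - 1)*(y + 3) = y^3 - 7*y + 6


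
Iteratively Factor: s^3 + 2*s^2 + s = (s)*(s^2 + 2*s + 1) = s*(s + 1)*(s + 1)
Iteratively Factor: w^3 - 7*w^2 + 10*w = (w - 5)*(w^2 - 2*w) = w*(w - 5)*(w - 2)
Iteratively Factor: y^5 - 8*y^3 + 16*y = (y)*(y^4 - 8*y^2 + 16) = y*(y + 2)*(y^3 - 2*y^2 - 4*y + 8) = y*(y - 2)*(y + 2)*(y^2 - 4) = y*(y - 2)^2*(y + 2)*(y + 2)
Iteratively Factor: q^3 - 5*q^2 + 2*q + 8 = (q - 2)*(q^2 - 3*q - 4) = (q - 4)*(q - 2)*(q + 1)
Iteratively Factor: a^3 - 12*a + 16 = (a + 4)*(a^2 - 4*a + 4) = (a - 2)*(a + 4)*(a - 2)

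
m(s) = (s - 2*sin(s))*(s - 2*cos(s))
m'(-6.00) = -2.93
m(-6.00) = 51.95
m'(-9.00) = -21.69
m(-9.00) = 58.68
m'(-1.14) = -0.88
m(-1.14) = -1.34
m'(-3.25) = -7.99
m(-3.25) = 4.37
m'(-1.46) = -1.83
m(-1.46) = -0.89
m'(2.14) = 7.91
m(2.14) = 1.47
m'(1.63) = 0.86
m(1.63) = -0.64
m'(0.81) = -1.35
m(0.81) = 0.36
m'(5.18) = -5.05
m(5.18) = 29.80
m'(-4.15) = -22.10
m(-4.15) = 18.01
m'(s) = (1 - 2*cos(s))*(s - 2*cos(s)) + (s - 2*sin(s))*(2*sin(s) + 1)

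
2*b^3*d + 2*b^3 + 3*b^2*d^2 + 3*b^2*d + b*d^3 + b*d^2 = (b + d)*(2*b + d)*(b*d + b)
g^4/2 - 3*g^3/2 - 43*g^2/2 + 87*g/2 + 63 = (g/2 + 1/2)*(g - 7)*(g - 3)*(g + 6)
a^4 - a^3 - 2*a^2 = a^2*(a - 2)*(a + 1)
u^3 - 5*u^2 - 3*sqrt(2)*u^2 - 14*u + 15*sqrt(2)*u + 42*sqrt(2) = (u - 7)*(u + 2)*(u - 3*sqrt(2))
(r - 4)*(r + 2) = r^2 - 2*r - 8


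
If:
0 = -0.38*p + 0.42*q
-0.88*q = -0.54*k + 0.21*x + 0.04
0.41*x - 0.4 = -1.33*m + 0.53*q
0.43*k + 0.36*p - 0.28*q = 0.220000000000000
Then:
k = 0.0560053338413182*x + 0.448614153728927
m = 0.392338833558799 - 0.389671286273594*x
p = 0.254024192780265 - 0.225771502047814*x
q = 0.229831412515478 - 0.204269454233737*x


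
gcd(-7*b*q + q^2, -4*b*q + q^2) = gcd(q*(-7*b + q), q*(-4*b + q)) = q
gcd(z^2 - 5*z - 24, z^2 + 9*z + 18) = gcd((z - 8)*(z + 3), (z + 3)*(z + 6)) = z + 3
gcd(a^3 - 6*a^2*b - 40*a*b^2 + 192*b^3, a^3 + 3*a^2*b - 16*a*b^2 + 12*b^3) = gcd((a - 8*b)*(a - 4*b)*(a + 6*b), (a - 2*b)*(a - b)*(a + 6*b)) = a + 6*b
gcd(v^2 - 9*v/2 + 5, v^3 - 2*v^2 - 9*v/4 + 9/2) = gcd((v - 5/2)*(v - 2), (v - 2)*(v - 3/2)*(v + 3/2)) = v - 2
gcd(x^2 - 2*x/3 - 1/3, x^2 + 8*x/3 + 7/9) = x + 1/3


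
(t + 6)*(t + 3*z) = t^2 + 3*t*z + 6*t + 18*z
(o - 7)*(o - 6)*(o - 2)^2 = o^4 - 17*o^3 + 98*o^2 - 220*o + 168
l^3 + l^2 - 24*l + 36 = (l - 3)*(l - 2)*(l + 6)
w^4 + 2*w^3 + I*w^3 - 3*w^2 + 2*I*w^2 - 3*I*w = w*(w - 1)*(w + 3)*(w + I)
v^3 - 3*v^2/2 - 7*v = v*(v - 7/2)*(v + 2)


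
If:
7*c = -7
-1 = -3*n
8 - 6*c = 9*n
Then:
No Solution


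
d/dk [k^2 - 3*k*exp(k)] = -3*k*exp(k) + 2*k - 3*exp(k)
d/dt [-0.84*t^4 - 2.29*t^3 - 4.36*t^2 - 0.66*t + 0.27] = -3.36*t^3 - 6.87*t^2 - 8.72*t - 0.66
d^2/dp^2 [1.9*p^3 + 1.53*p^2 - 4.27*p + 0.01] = 11.4*p + 3.06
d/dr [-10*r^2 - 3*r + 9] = -20*r - 3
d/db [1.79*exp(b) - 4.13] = 1.79*exp(b)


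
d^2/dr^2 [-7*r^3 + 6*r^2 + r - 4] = 12 - 42*r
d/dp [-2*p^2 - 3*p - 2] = -4*p - 3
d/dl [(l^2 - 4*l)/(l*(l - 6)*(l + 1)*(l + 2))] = (-2*l^3 + 15*l^2 - 24*l - 76)/(l^6 - 6*l^5 - 23*l^4 + 72*l^3 + 328*l^2 + 384*l + 144)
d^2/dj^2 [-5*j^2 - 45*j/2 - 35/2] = -10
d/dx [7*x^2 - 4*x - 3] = 14*x - 4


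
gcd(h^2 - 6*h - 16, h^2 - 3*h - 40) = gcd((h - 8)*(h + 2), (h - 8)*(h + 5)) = h - 8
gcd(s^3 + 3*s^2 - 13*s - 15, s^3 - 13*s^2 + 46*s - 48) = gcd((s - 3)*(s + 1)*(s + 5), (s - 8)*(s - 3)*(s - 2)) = s - 3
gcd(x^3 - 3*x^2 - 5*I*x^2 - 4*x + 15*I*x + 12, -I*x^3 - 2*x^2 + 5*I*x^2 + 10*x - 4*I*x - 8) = 1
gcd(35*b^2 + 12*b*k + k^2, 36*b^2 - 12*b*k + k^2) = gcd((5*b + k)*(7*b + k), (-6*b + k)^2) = 1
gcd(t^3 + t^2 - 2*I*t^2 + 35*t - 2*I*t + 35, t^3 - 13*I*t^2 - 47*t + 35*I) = t - 7*I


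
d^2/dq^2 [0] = 0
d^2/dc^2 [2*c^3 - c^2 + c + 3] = 12*c - 2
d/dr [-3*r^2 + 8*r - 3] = 8 - 6*r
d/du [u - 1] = 1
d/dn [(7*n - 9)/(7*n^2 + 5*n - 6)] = (-49*n^2 + 126*n + 3)/(49*n^4 + 70*n^3 - 59*n^2 - 60*n + 36)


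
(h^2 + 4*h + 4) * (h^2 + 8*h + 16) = h^4 + 12*h^3 + 52*h^2 + 96*h + 64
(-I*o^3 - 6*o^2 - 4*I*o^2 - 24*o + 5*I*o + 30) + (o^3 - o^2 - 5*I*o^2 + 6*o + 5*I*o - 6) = o^3 - I*o^3 - 7*o^2 - 9*I*o^2 - 18*o + 10*I*o + 24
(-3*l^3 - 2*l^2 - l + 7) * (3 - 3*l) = 9*l^4 - 3*l^3 - 3*l^2 - 24*l + 21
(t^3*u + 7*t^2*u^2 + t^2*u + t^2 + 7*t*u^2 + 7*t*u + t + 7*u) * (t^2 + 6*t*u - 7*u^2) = t^5*u + 13*t^4*u^2 + t^4*u + t^4 + 35*t^3*u^3 + 13*t^3*u^2 + 13*t^3*u + t^3 - 49*t^2*u^4 + 35*t^2*u^3 + 35*t^2*u^2 + 13*t^2*u - 49*t*u^4 - 49*t*u^3 + 35*t*u^2 - 49*u^3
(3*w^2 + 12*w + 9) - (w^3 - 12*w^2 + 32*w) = -w^3 + 15*w^2 - 20*w + 9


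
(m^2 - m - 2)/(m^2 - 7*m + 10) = (m + 1)/(m - 5)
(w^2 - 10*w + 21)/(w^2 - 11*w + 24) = (w - 7)/(w - 8)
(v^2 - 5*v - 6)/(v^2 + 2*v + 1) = (v - 6)/(v + 1)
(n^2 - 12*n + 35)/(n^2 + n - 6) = (n^2 - 12*n + 35)/(n^2 + n - 6)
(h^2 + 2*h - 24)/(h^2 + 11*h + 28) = (h^2 + 2*h - 24)/(h^2 + 11*h + 28)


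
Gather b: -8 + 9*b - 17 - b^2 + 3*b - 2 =-b^2 + 12*b - 27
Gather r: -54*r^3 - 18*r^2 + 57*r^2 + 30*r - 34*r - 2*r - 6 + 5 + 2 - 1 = -54*r^3 + 39*r^2 - 6*r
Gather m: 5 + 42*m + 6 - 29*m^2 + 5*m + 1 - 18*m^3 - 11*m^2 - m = -18*m^3 - 40*m^2 + 46*m + 12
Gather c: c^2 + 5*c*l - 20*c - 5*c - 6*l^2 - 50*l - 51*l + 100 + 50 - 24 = c^2 + c*(5*l - 25) - 6*l^2 - 101*l + 126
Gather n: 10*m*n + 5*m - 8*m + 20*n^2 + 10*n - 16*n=-3*m + 20*n^2 + n*(10*m - 6)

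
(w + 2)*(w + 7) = w^2 + 9*w + 14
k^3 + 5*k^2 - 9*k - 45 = (k - 3)*(k + 3)*(k + 5)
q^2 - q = q*(q - 1)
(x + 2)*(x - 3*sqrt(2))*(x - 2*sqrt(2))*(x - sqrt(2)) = x^4 - 6*sqrt(2)*x^3 + 2*x^3 - 12*sqrt(2)*x^2 + 22*x^2 - 12*sqrt(2)*x + 44*x - 24*sqrt(2)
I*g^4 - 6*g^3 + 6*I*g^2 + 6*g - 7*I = (g - 1)*(g - I)*(g + 7*I)*(I*g + I)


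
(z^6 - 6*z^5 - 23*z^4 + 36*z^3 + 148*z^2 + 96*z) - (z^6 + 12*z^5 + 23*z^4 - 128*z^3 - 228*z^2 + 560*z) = -18*z^5 - 46*z^4 + 164*z^3 + 376*z^2 - 464*z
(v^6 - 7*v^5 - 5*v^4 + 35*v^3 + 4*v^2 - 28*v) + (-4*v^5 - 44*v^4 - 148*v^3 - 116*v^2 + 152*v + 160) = v^6 - 11*v^5 - 49*v^4 - 113*v^3 - 112*v^2 + 124*v + 160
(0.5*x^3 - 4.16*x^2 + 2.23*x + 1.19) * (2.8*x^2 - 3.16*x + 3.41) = 1.4*x^5 - 13.228*x^4 + 21.0946*x^3 - 17.9004*x^2 + 3.8439*x + 4.0579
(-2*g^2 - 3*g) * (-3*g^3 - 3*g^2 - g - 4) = 6*g^5 + 15*g^4 + 11*g^3 + 11*g^2 + 12*g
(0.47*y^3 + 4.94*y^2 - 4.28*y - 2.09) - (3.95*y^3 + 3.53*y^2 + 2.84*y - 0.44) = -3.48*y^3 + 1.41*y^2 - 7.12*y - 1.65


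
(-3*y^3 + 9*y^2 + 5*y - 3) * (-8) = 24*y^3 - 72*y^2 - 40*y + 24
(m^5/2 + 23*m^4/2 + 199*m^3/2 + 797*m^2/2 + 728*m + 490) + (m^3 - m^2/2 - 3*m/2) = m^5/2 + 23*m^4/2 + 201*m^3/2 + 398*m^2 + 1453*m/2 + 490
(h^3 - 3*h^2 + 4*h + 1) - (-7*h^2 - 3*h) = h^3 + 4*h^2 + 7*h + 1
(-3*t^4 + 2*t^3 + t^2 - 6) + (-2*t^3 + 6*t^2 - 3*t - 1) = -3*t^4 + 7*t^2 - 3*t - 7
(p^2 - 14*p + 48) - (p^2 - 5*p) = 48 - 9*p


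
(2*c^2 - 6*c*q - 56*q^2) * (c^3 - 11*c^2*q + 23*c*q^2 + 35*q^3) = 2*c^5 - 28*c^4*q + 56*c^3*q^2 + 548*c^2*q^3 - 1498*c*q^4 - 1960*q^5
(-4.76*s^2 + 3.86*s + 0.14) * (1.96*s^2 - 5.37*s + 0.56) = -9.3296*s^4 + 33.1268*s^3 - 23.1194*s^2 + 1.4098*s + 0.0784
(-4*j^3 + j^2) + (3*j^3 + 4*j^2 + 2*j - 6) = -j^3 + 5*j^2 + 2*j - 6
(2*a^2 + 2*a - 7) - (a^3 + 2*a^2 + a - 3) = -a^3 + a - 4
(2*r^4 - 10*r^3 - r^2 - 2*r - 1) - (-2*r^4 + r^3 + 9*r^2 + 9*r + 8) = 4*r^4 - 11*r^3 - 10*r^2 - 11*r - 9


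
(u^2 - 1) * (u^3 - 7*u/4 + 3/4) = u^5 - 11*u^3/4 + 3*u^2/4 + 7*u/4 - 3/4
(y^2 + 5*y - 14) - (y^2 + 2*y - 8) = 3*y - 6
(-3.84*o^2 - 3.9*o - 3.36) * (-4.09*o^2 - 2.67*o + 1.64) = 15.7056*o^4 + 26.2038*o^3 + 17.8578*o^2 + 2.5752*o - 5.5104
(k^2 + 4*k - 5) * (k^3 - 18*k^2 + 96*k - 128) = k^5 - 14*k^4 + 19*k^3 + 346*k^2 - 992*k + 640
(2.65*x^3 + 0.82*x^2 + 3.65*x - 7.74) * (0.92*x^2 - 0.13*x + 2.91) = 2.438*x^5 + 0.4099*x^4 + 10.9629*x^3 - 5.2091*x^2 + 11.6277*x - 22.5234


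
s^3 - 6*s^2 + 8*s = s*(s - 4)*(s - 2)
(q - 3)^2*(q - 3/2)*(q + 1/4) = q^4 - 29*q^3/4 + 129*q^2/8 - 9*q - 27/8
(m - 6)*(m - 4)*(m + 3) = m^3 - 7*m^2 - 6*m + 72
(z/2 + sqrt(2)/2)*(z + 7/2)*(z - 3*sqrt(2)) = z^3/2 - sqrt(2)*z^2 + 7*z^2/4 - 7*sqrt(2)*z/2 - 3*z - 21/2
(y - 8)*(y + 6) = y^2 - 2*y - 48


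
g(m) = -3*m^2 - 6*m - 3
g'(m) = -6*m - 6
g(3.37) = -57.29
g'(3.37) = -26.22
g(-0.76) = -0.17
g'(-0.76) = -1.44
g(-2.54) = -7.11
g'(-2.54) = 9.24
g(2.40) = -34.68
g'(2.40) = -20.40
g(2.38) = -34.27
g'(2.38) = -20.28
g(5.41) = -123.26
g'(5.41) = -38.46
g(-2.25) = -4.69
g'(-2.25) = 7.50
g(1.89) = -25.06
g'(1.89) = -17.34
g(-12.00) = -363.00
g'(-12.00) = 66.00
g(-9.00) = -192.00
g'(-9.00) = 48.00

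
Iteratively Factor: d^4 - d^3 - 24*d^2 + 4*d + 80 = (d + 2)*(d^3 - 3*d^2 - 18*d + 40) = (d - 2)*(d + 2)*(d^2 - d - 20) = (d - 2)*(d + 2)*(d + 4)*(d - 5)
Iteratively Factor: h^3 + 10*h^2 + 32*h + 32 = (h + 4)*(h^2 + 6*h + 8) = (h + 4)^2*(h + 2)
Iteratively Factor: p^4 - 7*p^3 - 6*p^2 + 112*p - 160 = (p - 5)*(p^3 - 2*p^2 - 16*p + 32) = (p - 5)*(p - 2)*(p^2 - 16) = (p - 5)*(p - 2)*(p + 4)*(p - 4)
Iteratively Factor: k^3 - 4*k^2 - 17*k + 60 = (k - 5)*(k^2 + k - 12) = (k - 5)*(k + 4)*(k - 3)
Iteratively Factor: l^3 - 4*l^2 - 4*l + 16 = (l - 2)*(l^2 - 2*l - 8) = (l - 2)*(l + 2)*(l - 4)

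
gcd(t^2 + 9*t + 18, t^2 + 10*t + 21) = t + 3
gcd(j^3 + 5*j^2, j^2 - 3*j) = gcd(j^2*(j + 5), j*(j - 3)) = j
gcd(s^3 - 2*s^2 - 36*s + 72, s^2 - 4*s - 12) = s - 6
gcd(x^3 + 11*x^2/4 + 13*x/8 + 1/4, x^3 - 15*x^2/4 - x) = x + 1/4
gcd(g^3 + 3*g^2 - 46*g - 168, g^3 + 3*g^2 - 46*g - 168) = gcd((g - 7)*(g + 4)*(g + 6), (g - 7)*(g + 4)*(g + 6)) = g^3 + 3*g^2 - 46*g - 168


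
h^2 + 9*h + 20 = (h + 4)*(h + 5)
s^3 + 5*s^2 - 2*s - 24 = (s - 2)*(s + 3)*(s + 4)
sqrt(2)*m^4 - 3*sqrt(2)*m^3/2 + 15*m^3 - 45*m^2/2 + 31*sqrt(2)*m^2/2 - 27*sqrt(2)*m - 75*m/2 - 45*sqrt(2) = (m - 5/2)*(m + 3*sqrt(2)/2)*(m + 6*sqrt(2))*(sqrt(2)*m + sqrt(2))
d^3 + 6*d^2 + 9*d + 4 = (d + 1)^2*(d + 4)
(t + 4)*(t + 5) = t^2 + 9*t + 20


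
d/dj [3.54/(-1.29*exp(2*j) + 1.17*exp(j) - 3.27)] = (9.1332*exp(j) - 4.1418)*exp(j)/(1.29*exp(2*j) - 1.17*exp(j) + 3.27)^2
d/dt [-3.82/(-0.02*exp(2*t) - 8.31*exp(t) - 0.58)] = (-0.1528*exp(t) - 31.7442)*exp(t)/(0.02*exp(2*t) + 8.31*exp(t) + 0.58)^2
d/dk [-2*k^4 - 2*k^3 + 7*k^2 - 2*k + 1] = -8*k^3 - 6*k^2 + 14*k - 2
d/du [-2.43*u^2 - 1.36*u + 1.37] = -4.86*u - 1.36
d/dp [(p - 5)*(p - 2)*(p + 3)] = 3*p^2 - 8*p - 11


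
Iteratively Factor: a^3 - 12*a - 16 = (a + 2)*(a^2 - 2*a - 8) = (a + 2)^2*(a - 4)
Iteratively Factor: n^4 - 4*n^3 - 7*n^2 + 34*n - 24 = (n - 2)*(n^3 - 2*n^2 - 11*n + 12) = (n - 4)*(n - 2)*(n^2 + 2*n - 3) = (n - 4)*(n - 2)*(n + 3)*(n - 1)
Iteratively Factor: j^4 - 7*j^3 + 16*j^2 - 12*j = (j - 3)*(j^3 - 4*j^2 + 4*j) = (j - 3)*(j - 2)*(j^2 - 2*j) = j*(j - 3)*(j - 2)*(j - 2)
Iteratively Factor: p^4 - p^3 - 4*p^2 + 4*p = (p - 1)*(p^3 - 4*p) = (p - 1)*(p + 2)*(p^2 - 2*p) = (p - 2)*(p - 1)*(p + 2)*(p)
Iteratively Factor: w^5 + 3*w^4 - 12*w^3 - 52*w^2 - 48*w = (w + 2)*(w^4 + w^3 - 14*w^2 - 24*w) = (w + 2)^2*(w^3 - w^2 - 12*w) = (w + 2)^2*(w + 3)*(w^2 - 4*w) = (w - 4)*(w + 2)^2*(w + 3)*(w)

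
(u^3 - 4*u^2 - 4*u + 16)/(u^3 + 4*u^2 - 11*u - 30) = (u^2 - 6*u + 8)/(u^2 + 2*u - 15)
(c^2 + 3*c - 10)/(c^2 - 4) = (c + 5)/(c + 2)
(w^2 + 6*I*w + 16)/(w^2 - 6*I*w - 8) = (w + 8*I)/(w - 4*I)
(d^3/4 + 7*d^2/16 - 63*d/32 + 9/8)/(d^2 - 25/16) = (8*d^3 + 14*d^2 - 63*d + 36)/(2*(16*d^2 - 25))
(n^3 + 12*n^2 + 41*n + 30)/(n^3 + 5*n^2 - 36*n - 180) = (n + 1)/(n - 6)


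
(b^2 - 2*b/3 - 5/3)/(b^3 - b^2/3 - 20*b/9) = 3*(b + 1)/(b*(3*b + 4))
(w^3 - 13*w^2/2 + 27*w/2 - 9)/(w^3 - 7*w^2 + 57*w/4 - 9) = 2*(w^2 - 5*w + 6)/(2*w^2 - 11*w + 12)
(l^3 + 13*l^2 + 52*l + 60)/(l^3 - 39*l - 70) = (l + 6)/(l - 7)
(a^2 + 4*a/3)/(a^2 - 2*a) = (a + 4/3)/(a - 2)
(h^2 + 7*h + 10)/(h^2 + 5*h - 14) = (h^2 + 7*h + 10)/(h^2 + 5*h - 14)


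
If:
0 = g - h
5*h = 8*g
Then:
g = 0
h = 0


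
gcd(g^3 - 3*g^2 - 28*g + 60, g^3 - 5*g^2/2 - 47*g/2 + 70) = g + 5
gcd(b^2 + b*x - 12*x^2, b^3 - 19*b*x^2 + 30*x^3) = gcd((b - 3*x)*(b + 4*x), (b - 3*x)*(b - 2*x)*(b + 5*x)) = -b + 3*x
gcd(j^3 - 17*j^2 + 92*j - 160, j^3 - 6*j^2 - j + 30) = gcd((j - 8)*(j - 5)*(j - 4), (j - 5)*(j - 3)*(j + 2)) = j - 5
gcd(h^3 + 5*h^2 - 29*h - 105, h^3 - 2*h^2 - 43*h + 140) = h^2 + 2*h - 35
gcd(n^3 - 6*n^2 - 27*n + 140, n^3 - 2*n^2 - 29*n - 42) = n - 7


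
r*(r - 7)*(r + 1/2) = r^3 - 13*r^2/2 - 7*r/2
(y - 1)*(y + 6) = y^2 + 5*y - 6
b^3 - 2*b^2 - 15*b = b*(b - 5)*(b + 3)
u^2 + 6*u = u*(u + 6)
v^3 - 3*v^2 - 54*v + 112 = (v - 8)*(v - 2)*(v + 7)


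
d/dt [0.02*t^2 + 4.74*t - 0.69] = 0.04*t + 4.74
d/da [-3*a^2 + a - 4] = 1 - 6*a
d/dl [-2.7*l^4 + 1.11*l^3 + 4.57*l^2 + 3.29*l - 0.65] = -10.8*l^3 + 3.33*l^2 + 9.14*l + 3.29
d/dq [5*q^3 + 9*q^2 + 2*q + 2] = 15*q^2 + 18*q + 2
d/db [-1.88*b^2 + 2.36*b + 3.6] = 2.36 - 3.76*b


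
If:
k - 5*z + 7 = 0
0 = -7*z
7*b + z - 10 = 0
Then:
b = 10/7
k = -7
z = 0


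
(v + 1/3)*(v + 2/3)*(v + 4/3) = v^3 + 7*v^2/3 + 14*v/9 + 8/27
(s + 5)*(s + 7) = s^2 + 12*s + 35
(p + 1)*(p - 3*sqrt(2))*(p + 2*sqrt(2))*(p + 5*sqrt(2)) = p^4 + p^3 + 4*sqrt(2)*p^3 - 22*p^2 + 4*sqrt(2)*p^2 - 60*sqrt(2)*p - 22*p - 60*sqrt(2)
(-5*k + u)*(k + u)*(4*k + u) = -20*k^3 - 21*k^2*u + u^3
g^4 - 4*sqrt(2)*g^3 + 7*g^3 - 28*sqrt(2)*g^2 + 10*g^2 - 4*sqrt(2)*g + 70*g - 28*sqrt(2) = (g + 7)*(g - 2*sqrt(2))*(g - sqrt(2))^2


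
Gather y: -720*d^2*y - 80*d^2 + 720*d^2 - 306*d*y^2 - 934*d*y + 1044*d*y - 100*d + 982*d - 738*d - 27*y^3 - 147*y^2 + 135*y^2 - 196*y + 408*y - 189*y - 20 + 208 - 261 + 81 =640*d^2 + 144*d - 27*y^3 + y^2*(-306*d - 12) + y*(-720*d^2 + 110*d + 23) + 8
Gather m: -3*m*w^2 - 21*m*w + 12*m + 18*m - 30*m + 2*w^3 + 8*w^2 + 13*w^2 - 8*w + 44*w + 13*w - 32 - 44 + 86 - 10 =m*(-3*w^2 - 21*w) + 2*w^3 + 21*w^2 + 49*w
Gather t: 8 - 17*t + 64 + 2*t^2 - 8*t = 2*t^2 - 25*t + 72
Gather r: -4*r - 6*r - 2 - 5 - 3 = -10*r - 10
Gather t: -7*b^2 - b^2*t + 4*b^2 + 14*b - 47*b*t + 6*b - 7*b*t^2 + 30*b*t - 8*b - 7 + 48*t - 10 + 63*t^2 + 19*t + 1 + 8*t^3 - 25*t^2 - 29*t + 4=-3*b^2 + 12*b + 8*t^3 + t^2*(38 - 7*b) + t*(-b^2 - 17*b + 38) - 12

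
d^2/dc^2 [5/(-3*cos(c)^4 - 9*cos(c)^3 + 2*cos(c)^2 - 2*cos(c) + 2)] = 5*(-2*(12*cos(c)^3 + 27*cos(c)^2 - 4*cos(c) + 2)^2*sin(c)^2 + (-48*(1 - cos(2*c))^2 - 35*cos(c) - 104*cos(2*c) - 81*cos(3*c) + 72)*(3*cos(c)^4 + 9*cos(c)^3 - 2*cos(c)^2 + 2*cos(c) - 2)/4)/(3*cos(c)^4 + 9*cos(c)^3 - 2*cos(c)^2 + 2*cos(c) - 2)^3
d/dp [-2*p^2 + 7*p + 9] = 7 - 4*p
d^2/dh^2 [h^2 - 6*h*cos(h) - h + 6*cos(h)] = 6*h*cos(h) + 12*sin(h) - 6*cos(h) + 2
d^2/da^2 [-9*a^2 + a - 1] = -18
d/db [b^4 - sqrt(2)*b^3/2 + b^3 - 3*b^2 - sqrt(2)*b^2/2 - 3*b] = 4*b^3 - 3*sqrt(2)*b^2/2 + 3*b^2 - 6*b - sqrt(2)*b - 3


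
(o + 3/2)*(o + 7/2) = o^2 + 5*o + 21/4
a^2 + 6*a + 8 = (a + 2)*(a + 4)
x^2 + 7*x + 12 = (x + 3)*(x + 4)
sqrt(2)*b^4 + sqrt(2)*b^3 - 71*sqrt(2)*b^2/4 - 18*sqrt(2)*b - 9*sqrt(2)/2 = (b + 1/2)*(b - 3*sqrt(2))*(b + 3*sqrt(2))*(sqrt(2)*b + sqrt(2)/2)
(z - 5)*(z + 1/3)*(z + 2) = z^3 - 8*z^2/3 - 11*z - 10/3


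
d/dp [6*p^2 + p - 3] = 12*p + 1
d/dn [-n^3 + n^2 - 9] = n*(2 - 3*n)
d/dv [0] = 0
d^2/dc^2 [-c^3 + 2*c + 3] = -6*c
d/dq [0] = 0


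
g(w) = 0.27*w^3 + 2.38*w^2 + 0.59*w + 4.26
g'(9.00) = 109.04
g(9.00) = 399.18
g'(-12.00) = 60.11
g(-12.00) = -126.66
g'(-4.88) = -3.35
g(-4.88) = 26.68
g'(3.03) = 22.45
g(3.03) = 35.41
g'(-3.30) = -6.30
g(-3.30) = 18.53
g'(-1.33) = -4.31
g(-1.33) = 7.05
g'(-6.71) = 5.12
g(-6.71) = 25.89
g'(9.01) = 109.23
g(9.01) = 400.27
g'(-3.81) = -5.79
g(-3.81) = 21.63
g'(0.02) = 0.69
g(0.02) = 4.27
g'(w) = 0.81*w^2 + 4.76*w + 0.59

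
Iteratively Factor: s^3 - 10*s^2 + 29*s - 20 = (s - 1)*(s^2 - 9*s + 20) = (s - 4)*(s - 1)*(s - 5)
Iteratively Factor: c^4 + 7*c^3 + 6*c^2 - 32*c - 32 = (c + 4)*(c^3 + 3*c^2 - 6*c - 8) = (c - 2)*(c + 4)*(c^2 + 5*c + 4) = (c - 2)*(c + 4)^2*(c + 1)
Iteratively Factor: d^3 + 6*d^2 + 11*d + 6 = (d + 2)*(d^2 + 4*d + 3) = (d + 2)*(d + 3)*(d + 1)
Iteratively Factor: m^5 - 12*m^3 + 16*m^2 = (m)*(m^4 - 12*m^2 + 16*m) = m*(m + 4)*(m^3 - 4*m^2 + 4*m) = m*(m - 2)*(m + 4)*(m^2 - 2*m) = m*(m - 2)^2*(m + 4)*(m)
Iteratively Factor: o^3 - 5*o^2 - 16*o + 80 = (o - 5)*(o^2 - 16) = (o - 5)*(o - 4)*(o + 4)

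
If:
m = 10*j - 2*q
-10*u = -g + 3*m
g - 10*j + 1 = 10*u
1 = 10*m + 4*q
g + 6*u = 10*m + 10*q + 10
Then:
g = 941/112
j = 11/140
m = -1/14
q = 3/7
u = 193/224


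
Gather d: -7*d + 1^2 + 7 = 8 - 7*d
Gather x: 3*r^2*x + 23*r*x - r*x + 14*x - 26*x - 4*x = x*(3*r^2 + 22*r - 16)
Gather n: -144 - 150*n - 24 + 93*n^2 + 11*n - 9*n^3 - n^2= -9*n^3 + 92*n^2 - 139*n - 168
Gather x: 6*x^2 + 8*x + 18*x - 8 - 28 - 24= 6*x^2 + 26*x - 60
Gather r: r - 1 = r - 1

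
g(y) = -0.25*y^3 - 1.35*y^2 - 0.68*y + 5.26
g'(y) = -0.75*y^2 - 2.7*y - 0.68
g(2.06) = -4.06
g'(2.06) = -9.42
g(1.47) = 0.55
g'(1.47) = -6.27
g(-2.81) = 2.06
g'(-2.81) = 0.98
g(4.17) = -39.18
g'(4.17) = -24.98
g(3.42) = -22.86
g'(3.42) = -18.69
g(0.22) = 5.04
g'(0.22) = -1.31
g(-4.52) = 3.84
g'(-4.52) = -3.80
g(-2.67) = 2.21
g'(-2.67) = 1.18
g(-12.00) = 251.02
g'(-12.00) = -76.28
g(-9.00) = 84.28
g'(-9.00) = -37.13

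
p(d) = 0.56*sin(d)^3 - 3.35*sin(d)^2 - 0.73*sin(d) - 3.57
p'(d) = 1.68*sin(d)^2*cos(d) - 6.7*sin(d)*cos(d) - 0.73*cos(d)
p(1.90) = -6.79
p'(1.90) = 1.80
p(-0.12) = -3.53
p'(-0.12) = 0.10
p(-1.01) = -5.69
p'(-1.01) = 3.27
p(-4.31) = -6.64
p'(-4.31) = 2.14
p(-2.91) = -3.59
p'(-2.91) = -0.87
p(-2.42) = -4.71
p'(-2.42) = -3.33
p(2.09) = -6.36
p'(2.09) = 2.62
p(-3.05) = -3.53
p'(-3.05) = 0.10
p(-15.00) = -4.67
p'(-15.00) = -3.30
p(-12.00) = -4.84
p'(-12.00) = -3.24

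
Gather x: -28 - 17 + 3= -42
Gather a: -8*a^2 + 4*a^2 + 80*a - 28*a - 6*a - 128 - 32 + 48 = -4*a^2 + 46*a - 112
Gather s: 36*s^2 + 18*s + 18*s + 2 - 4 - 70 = 36*s^2 + 36*s - 72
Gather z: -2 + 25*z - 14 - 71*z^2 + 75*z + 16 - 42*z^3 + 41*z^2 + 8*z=-42*z^3 - 30*z^2 + 108*z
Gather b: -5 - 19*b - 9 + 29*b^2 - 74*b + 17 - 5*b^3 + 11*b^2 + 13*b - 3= -5*b^3 + 40*b^2 - 80*b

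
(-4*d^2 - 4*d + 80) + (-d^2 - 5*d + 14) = -5*d^2 - 9*d + 94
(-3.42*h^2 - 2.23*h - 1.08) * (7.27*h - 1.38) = -24.8634*h^3 - 11.4925*h^2 - 4.7742*h + 1.4904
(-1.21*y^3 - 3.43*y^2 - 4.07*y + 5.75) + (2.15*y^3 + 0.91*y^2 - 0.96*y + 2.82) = 0.94*y^3 - 2.52*y^2 - 5.03*y + 8.57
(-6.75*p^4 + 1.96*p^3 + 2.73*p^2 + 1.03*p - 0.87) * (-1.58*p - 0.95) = 10.665*p^5 + 3.3157*p^4 - 6.1754*p^3 - 4.2209*p^2 + 0.3961*p + 0.8265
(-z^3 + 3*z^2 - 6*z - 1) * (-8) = 8*z^3 - 24*z^2 + 48*z + 8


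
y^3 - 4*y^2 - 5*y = y*(y - 5)*(y + 1)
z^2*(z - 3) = z^3 - 3*z^2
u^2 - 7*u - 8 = (u - 8)*(u + 1)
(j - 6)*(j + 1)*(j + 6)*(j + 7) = j^4 + 8*j^3 - 29*j^2 - 288*j - 252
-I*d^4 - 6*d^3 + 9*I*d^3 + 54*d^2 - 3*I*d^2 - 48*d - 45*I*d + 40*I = (d - 8)*(d - 5*I)*(d - I)*(-I*d + I)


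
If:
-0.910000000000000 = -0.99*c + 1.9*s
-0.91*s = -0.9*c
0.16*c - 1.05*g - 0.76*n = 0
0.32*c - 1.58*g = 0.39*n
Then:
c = -1.02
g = -0.23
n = 0.11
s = -1.01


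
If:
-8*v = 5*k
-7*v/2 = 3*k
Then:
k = 0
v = 0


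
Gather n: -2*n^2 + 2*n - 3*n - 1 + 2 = -2*n^2 - n + 1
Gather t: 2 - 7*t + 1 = 3 - 7*t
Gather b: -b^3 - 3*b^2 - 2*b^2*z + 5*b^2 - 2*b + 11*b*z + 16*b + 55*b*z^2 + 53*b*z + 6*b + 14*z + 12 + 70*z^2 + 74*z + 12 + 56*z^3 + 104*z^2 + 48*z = -b^3 + b^2*(2 - 2*z) + b*(55*z^2 + 64*z + 20) + 56*z^3 + 174*z^2 + 136*z + 24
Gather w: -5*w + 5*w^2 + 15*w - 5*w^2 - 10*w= 0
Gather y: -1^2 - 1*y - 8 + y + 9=0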